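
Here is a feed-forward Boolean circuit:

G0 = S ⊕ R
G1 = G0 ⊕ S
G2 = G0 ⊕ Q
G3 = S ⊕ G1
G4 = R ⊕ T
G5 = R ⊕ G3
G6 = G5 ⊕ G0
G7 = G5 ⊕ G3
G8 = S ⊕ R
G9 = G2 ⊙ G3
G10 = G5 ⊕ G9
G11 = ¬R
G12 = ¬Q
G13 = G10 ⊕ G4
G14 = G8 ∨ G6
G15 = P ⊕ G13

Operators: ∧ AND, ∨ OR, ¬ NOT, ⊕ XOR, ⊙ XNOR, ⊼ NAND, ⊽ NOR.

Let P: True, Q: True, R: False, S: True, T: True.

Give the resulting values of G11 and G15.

G11 = True; G15 = True

G0 = S XOR R = True XOR False = True
G1 = G0 XOR S = True XOR True = False
G2 = G0 XOR Q = True XOR True = False
G3 = S XOR G1 = True XOR False = True
G4 = R XOR T = False XOR True = True
G5 = R XOR G3 = False XOR True = True
G9 = G2 XNOR G3 = False XNOR True = False
G10 = G5 XOR G9 = True XOR False = True
G11 = NOT R = NOT False = True
G13 = G10 XOR G4 = True XOR True = False
G15 = P XOR G13 = True XOR False = True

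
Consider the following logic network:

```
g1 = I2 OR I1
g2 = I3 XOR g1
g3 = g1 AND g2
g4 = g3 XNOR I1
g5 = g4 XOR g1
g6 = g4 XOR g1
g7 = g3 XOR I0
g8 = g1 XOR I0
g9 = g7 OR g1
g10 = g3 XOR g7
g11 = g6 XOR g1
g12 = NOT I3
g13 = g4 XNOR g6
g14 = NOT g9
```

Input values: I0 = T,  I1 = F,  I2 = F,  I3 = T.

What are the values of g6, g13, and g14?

g1 = I2 OR I1 = F OR F = F
g2 = I3 XOR g1 = T XOR F = T
g3 = g1 AND g2 = F AND T = F
g4 = g3 XNOR I1 = F XNOR F = T
g6 = g4 XOR g1 = T XOR F = T
g7 = g3 XOR I0 = F XOR T = T
g9 = g7 OR g1 = T OR F = T
g13 = g4 XNOR g6 = T XNOR T = T
g14 = NOT g9 = NOT T = F

g6 = T; g13 = T; g14 = F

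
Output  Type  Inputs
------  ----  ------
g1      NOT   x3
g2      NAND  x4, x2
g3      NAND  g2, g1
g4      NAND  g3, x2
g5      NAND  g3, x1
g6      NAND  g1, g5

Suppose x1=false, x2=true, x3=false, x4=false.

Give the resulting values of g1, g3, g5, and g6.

g1 = NOT x3 = NOT false = true
g2 = x4 NAND x2 = false NAND true = true
g3 = g2 NAND g1 = true NAND true = false
g5 = g3 NAND x1 = false NAND false = true
g6 = g1 NAND g5 = true NAND true = false

g1 = true, g3 = false, g5 = true, g6 = false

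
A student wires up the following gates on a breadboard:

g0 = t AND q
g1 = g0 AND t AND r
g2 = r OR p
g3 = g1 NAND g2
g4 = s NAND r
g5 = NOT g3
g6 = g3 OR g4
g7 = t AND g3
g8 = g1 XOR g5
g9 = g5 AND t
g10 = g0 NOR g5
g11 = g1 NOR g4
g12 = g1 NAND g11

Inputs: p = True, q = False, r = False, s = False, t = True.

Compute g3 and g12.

g3 = True; g12 = True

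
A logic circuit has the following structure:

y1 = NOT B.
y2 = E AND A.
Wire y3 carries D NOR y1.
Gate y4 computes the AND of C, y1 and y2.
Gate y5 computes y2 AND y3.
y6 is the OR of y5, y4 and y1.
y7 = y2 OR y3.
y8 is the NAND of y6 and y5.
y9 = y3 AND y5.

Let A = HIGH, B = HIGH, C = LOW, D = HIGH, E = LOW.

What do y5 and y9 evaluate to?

y1 = NOT B = NOT HIGH = LOW
y2 = E AND A = LOW AND HIGH = LOW
y3 = D NOR y1 = HIGH NOR LOW = LOW
y5 = y2 AND y3 = LOW AND LOW = LOW
y9 = y3 AND y5 = LOW AND LOW = LOW

y5 = LOW, y9 = LOW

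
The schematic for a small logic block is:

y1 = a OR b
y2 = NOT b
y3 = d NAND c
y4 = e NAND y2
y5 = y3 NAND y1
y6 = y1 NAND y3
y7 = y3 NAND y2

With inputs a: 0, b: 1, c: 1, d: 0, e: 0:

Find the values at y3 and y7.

y3 = 1, y7 = 1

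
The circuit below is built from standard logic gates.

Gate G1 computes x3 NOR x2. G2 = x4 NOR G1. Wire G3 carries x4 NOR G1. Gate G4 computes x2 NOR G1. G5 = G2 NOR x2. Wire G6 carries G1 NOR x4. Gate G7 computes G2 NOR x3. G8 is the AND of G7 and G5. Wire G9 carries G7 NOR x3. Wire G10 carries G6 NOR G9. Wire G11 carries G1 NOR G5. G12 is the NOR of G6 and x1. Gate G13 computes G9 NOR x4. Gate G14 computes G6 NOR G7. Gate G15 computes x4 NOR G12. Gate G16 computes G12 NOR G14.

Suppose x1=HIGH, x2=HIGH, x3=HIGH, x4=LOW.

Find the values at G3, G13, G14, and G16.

G1 = x3 NOR x2 = HIGH NOR HIGH = LOW
G2 = x4 NOR G1 = LOW NOR LOW = HIGH
G3 = x4 NOR G1 = LOW NOR LOW = HIGH
G6 = G1 NOR x4 = LOW NOR LOW = HIGH
G7 = G2 NOR x3 = HIGH NOR HIGH = LOW
G9 = G7 NOR x3 = LOW NOR HIGH = LOW
G12 = G6 NOR x1 = HIGH NOR HIGH = LOW
G13 = G9 NOR x4 = LOW NOR LOW = HIGH
G14 = G6 NOR G7 = HIGH NOR LOW = LOW
G16 = G12 NOR G14 = LOW NOR LOW = HIGH

G3 = HIGH; G13 = HIGH; G14 = LOW; G16 = HIGH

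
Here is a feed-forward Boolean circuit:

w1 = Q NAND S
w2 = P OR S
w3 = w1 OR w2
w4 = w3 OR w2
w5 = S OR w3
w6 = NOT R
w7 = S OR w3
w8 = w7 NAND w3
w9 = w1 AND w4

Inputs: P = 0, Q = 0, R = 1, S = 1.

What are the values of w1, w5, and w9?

w1 = Q NAND S = 0 NAND 1 = 1
w2 = P OR S = 0 OR 1 = 1
w3 = w1 OR w2 = 1 OR 1 = 1
w4 = w3 OR w2 = 1 OR 1 = 1
w5 = S OR w3 = 1 OR 1 = 1
w9 = w1 AND w4 = 1 AND 1 = 1

w1 = 1, w5 = 1, w9 = 1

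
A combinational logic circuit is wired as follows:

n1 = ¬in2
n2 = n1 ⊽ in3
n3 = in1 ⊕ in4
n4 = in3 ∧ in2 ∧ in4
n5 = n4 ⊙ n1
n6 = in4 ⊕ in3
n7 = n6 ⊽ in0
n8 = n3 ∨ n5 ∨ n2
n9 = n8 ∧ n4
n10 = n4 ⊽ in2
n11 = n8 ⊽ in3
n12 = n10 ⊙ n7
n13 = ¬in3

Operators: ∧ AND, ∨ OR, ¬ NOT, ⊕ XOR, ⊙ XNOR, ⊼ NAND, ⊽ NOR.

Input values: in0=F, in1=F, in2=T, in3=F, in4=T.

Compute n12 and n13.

n12 = T  n13 = T

n4 = in3 AND in2 AND in4 = F AND T AND T = F
n6 = in4 XOR in3 = T XOR F = T
n7 = n6 NOR in0 = T NOR F = F
n10 = n4 NOR in2 = F NOR T = F
n12 = n10 XNOR n7 = F XNOR F = T
n13 = NOT in3 = NOT F = T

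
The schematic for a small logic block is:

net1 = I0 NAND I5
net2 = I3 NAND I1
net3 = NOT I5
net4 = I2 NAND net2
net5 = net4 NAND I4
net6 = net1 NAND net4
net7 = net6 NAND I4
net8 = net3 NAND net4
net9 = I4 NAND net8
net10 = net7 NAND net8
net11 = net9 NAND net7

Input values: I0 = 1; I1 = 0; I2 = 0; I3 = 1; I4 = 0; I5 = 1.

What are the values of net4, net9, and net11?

net1 = I0 NAND I5 = 1 NAND 1 = 0
net2 = I3 NAND I1 = 1 NAND 0 = 1
net3 = NOT I5 = NOT 1 = 0
net4 = I2 NAND net2 = 0 NAND 1 = 1
net6 = net1 NAND net4 = 0 NAND 1 = 1
net7 = net6 NAND I4 = 1 NAND 0 = 1
net8 = net3 NAND net4 = 0 NAND 1 = 1
net9 = I4 NAND net8 = 0 NAND 1 = 1
net11 = net9 NAND net7 = 1 NAND 1 = 0

net4 = 1, net9 = 1, net11 = 0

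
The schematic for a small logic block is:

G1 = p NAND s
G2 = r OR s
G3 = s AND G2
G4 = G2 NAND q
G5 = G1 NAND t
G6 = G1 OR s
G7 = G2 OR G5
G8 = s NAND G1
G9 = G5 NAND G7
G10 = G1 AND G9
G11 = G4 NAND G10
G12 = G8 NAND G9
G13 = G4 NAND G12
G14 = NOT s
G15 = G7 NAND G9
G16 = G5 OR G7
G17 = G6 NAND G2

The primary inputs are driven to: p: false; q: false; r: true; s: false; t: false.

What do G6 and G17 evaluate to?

G1 = p NAND s = false NAND false = true
G2 = r OR s = true OR false = true
G6 = G1 OR s = true OR false = true
G17 = G6 NAND G2 = true NAND true = false

G6 = true  G17 = false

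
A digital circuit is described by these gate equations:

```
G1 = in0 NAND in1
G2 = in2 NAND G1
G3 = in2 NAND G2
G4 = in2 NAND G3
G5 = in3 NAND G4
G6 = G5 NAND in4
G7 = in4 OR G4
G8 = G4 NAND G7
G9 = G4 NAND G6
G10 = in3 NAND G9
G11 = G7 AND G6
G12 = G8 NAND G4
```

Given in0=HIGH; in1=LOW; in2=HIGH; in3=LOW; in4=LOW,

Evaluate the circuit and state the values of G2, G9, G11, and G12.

G1 = in0 NAND in1 = HIGH NAND LOW = HIGH
G2 = in2 NAND G1 = HIGH NAND HIGH = LOW
G3 = in2 NAND G2 = HIGH NAND LOW = HIGH
G4 = in2 NAND G3 = HIGH NAND HIGH = LOW
G5 = in3 NAND G4 = LOW NAND LOW = HIGH
G6 = G5 NAND in4 = HIGH NAND LOW = HIGH
G7 = in4 OR G4 = LOW OR LOW = LOW
G8 = G4 NAND G7 = LOW NAND LOW = HIGH
G9 = G4 NAND G6 = LOW NAND HIGH = HIGH
G11 = G7 AND G6 = LOW AND HIGH = LOW
G12 = G8 NAND G4 = HIGH NAND LOW = HIGH

G2 = LOW, G9 = HIGH, G11 = LOW, G12 = HIGH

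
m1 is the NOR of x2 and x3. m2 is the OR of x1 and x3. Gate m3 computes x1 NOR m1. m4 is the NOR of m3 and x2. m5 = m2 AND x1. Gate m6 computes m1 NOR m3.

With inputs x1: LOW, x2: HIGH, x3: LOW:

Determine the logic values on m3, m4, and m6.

m3 = HIGH  m4 = LOW  m6 = LOW

m1 = x2 NOR x3 = HIGH NOR LOW = LOW
m3 = x1 NOR m1 = LOW NOR LOW = HIGH
m4 = m3 NOR x2 = HIGH NOR HIGH = LOW
m6 = m1 NOR m3 = LOW NOR HIGH = LOW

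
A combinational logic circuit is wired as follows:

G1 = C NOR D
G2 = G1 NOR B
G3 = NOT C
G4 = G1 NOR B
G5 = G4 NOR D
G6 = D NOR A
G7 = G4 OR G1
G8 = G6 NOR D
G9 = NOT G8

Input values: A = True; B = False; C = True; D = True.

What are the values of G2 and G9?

G1 = C NOR D = True NOR True = False
G2 = G1 NOR B = False NOR False = True
G6 = D NOR A = True NOR True = False
G8 = G6 NOR D = False NOR True = False
G9 = NOT G8 = NOT False = True

G2 = True; G9 = True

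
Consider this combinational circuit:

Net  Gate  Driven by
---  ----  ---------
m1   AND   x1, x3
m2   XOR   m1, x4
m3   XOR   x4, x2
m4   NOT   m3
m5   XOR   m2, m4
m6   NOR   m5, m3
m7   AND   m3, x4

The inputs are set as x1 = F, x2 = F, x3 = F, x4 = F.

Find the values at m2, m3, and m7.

m2 = F, m3 = F, m7 = F

m1 = x1 AND x3 = F AND F = F
m2 = m1 XOR x4 = F XOR F = F
m3 = x4 XOR x2 = F XOR F = F
m7 = m3 AND x4 = F AND F = F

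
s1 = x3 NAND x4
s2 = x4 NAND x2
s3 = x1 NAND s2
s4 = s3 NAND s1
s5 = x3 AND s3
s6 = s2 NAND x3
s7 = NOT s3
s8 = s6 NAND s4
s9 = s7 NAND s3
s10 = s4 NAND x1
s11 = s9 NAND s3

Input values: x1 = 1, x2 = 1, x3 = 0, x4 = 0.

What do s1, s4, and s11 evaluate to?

s1 = 1; s4 = 1; s11 = 1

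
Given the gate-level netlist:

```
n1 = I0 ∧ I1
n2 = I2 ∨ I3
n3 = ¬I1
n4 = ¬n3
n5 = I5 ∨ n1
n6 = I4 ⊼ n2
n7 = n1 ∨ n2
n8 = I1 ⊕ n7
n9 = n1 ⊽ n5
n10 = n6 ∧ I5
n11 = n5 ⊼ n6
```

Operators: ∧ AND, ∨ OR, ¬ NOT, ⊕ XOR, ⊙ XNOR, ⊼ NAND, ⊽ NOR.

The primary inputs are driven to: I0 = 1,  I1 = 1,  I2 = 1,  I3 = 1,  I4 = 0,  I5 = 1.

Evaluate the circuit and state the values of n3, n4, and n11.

n1 = I0 AND I1 = 1 AND 1 = 1
n2 = I2 OR I3 = 1 OR 1 = 1
n3 = NOT I1 = NOT 1 = 0
n4 = NOT n3 = NOT 0 = 1
n5 = I5 OR n1 = 1 OR 1 = 1
n6 = I4 NAND n2 = 0 NAND 1 = 1
n11 = n5 NAND n6 = 1 NAND 1 = 0

n3 = 0, n4 = 1, n11 = 0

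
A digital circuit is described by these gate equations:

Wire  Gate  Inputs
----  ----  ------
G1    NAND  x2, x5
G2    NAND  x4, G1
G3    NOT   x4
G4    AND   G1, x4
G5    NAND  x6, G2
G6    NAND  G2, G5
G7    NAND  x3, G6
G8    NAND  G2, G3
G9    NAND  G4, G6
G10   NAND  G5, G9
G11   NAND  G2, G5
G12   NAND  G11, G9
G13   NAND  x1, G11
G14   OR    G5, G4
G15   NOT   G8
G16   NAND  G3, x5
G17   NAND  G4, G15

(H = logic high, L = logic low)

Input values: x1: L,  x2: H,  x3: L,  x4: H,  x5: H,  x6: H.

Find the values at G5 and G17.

G1 = x2 NAND x5 = H NAND H = L
G2 = x4 NAND G1 = H NAND L = H
G3 = NOT x4 = NOT H = L
G4 = G1 AND x4 = L AND H = L
G5 = x6 NAND G2 = H NAND H = L
G8 = G2 NAND G3 = H NAND L = H
G15 = NOT G8 = NOT H = L
G17 = G4 NAND G15 = L NAND L = H

G5 = L, G17 = H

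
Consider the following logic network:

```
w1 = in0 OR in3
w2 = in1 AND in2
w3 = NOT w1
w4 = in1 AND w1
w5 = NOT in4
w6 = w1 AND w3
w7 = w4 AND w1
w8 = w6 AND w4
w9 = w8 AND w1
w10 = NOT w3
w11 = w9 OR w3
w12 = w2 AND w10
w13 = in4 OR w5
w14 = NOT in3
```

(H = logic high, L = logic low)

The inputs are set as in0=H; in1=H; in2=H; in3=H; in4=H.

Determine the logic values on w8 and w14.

w8 = L, w14 = L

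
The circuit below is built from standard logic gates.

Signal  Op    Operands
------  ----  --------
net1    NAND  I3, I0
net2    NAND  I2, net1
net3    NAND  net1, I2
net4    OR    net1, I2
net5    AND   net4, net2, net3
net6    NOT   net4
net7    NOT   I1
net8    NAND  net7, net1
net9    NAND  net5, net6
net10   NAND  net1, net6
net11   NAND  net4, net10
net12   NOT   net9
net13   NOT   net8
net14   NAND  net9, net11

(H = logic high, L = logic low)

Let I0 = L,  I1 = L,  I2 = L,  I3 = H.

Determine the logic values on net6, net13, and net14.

net6 = L; net13 = H; net14 = H

net1 = I3 NAND I0 = H NAND L = H
net2 = I2 NAND net1 = L NAND H = H
net3 = net1 NAND I2 = H NAND L = H
net4 = net1 OR I2 = H OR L = H
net5 = net4 AND net2 AND net3 = H AND H AND H = H
net6 = NOT net4 = NOT H = L
net7 = NOT I1 = NOT L = H
net8 = net7 NAND net1 = H NAND H = L
net9 = net5 NAND net6 = H NAND L = H
net10 = net1 NAND net6 = H NAND L = H
net11 = net4 NAND net10 = H NAND H = L
net13 = NOT net8 = NOT L = H
net14 = net9 NAND net11 = H NAND L = H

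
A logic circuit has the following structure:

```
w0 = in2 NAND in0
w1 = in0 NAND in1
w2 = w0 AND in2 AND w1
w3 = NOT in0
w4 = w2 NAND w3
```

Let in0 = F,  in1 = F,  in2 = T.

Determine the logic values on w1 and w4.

w1 = T, w4 = F

w0 = in2 NAND in0 = T NAND F = T
w1 = in0 NAND in1 = F NAND F = T
w2 = w0 AND in2 AND w1 = T AND T AND T = T
w3 = NOT in0 = NOT F = T
w4 = w2 NAND w3 = T NAND T = F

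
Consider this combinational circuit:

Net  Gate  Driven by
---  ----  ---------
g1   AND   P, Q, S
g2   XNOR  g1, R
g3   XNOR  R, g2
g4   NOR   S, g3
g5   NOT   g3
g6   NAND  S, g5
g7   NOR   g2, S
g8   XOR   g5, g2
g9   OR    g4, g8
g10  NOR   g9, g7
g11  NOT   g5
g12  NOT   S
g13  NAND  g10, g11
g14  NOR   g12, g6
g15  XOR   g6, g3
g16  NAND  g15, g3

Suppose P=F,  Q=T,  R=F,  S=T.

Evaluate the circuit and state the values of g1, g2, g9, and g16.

g1 = F  g2 = T  g9 = F  g16 = T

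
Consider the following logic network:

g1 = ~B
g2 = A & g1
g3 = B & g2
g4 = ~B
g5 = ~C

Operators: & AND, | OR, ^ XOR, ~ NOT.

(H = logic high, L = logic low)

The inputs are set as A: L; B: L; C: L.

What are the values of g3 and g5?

g1 = NOT B = NOT L = H
g2 = A AND g1 = L AND H = L
g3 = B AND g2 = L AND L = L
g5 = NOT C = NOT L = H

g3 = L; g5 = H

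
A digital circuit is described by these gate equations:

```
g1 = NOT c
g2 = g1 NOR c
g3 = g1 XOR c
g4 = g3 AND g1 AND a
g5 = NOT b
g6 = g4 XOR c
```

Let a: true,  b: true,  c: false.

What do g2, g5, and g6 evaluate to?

g2 = false, g5 = false, g6 = true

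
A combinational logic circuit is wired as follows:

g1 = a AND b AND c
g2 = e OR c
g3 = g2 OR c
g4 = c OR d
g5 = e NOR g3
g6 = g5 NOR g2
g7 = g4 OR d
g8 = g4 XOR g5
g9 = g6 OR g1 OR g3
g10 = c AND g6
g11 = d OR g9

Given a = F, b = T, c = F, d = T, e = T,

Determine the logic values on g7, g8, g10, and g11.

g7 = T; g8 = T; g10 = F; g11 = T

g1 = a AND b AND c = F AND T AND F = F
g2 = e OR c = T OR F = T
g3 = g2 OR c = T OR F = T
g4 = c OR d = F OR T = T
g5 = e NOR g3 = T NOR T = F
g6 = g5 NOR g2 = F NOR T = F
g7 = g4 OR d = T OR T = T
g8 = g4 XOR g5 = T XOR F = T
g9 = g6 OR g1 OR g3 = F OR F OR T = T
g10 = c AND g6 = F AND F = F
g11 = d OR g9 = T OR T = T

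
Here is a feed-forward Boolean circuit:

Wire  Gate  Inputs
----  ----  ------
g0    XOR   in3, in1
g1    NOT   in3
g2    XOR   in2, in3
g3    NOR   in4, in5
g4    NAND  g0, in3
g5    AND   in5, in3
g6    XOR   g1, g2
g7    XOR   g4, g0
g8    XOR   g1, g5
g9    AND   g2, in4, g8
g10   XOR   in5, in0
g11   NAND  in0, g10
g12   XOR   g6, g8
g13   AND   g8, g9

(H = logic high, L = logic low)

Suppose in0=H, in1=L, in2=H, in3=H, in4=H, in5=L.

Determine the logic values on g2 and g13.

g1 = NOT in3 = NOT H = L
g2 = in2 XOR in3 = H XOR H = L
g5 = in5 AND in3 = L AND H = L
g8 = g1 XOR g5 = L XOR L = L
g9 = g2 AND in4 AND g8 = L AND H AND L = L
g13 = g8 AND g9 = L AND L = L

g2 = L, g13 = L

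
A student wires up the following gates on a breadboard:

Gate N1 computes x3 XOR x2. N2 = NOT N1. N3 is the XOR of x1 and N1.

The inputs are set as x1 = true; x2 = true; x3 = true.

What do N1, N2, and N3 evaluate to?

N1 = false, N2 = true, N3 = true

N1 = x3 XOR x2 = true XOR true = false
N2 = NOT N1 = NOT false = true
N3 = x1 XOR N1 = true XOR false = true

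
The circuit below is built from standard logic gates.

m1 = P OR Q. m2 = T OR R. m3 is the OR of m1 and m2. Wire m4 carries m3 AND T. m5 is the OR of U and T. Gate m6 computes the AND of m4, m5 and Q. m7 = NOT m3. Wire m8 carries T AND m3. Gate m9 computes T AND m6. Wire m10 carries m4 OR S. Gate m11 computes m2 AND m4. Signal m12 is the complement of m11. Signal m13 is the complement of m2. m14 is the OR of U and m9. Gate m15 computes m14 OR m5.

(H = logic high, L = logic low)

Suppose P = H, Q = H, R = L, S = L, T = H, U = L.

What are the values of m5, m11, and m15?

m5 = H, m11 = H, m15 = H

m1 = P OR Q = H OR H = H
m2 = T OR R = H OR L = H
m3 = m1 OR m2 = H OR H = H
m4 = m3 AND T = H AND H = H
m5 = U OR T = L OR H = H
m6 = m4 AND m5 AND Q = H AND H AND H = H
m9 = T AND m6 = H AND H = H
m11 = m2 AND m4 = H AND H = H
m14 = U OR m9 = L OR H = H
m15 = m14 OR m5 = H OR H = H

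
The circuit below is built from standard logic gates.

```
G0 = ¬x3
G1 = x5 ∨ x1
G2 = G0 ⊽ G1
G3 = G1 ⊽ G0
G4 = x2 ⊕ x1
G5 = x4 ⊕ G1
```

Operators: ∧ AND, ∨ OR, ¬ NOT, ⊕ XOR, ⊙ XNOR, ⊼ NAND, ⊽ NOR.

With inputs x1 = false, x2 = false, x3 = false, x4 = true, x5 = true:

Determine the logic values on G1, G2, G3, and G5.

G0 = NOT x3 = NOT false = true
G1 = x5 OR x1 = true OR false = true
G2 = G0 NOR G1 = true NOR true = false
G3 = G1 NOR G0 = true NOR true = false
G5 = x4 XOR G1 = true XOR true = false

G1 = true; G2 = false; G3 = false; G5 = false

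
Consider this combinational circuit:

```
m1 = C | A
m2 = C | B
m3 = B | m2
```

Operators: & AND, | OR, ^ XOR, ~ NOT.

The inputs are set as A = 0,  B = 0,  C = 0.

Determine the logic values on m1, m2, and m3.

m1 = C OR A = 0 OR 0 = 0
m2 = C OR B = 0 OR 0 = 0
m3 = B OR m2 = 0 OR 0 = 0

m1 = 0  m2 = 0  m3 = 0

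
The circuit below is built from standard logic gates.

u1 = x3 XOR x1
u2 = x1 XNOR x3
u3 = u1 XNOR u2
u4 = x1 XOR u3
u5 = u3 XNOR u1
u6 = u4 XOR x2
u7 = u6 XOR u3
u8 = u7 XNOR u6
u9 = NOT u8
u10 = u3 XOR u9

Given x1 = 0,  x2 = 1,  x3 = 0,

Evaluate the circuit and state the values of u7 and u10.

u1 = x3 XOR x1 = 0 XOR 0 = 0
u2 = x1 XNOR x3 = 0 XNOR 0 = 1
u3 = u1 XNOR u2 = 0 XNOR 1 = 0
u4 = x1 XOR u3 = 0 XOR 0 = 0
u6 = u4 XOR x2 = 0 XOR 1 = 1
u7 = u6 XOR u3 = 1 XOR 0 = 1
u8 = u7 XNOR u6 = 1 XNOR 1 = 1
u9 = NOT u8 = NOT 1 = 0
u10 = u3 XOR u9 = 0 XOR 0 = 0

u7 = 1, u10 = 0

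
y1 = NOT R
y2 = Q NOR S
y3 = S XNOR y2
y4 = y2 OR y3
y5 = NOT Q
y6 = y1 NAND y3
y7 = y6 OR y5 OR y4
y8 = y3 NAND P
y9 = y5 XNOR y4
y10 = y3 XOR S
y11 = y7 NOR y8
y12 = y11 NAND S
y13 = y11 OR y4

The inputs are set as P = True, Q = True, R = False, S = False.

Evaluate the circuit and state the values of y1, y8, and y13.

y1 = NOT R = NOT False = True
y2 = Q NOR S = True NOR False = False
y3 = S XNOR y2 = False XNOR False = True
y4 = y2 OR y3 = False OR True = True
y5 = NOT Q = NOT True = False
y6 = y1 NAND y3 = True NAND True = False
y7 = y6 OR y5 OR y4 = False OR False OR True = True
y8 = y3 NAND P = True NAND True = False
y11 = y7 NOR y8 = True NOR False = False
y13 = y11 OR y4 = False OR True = True

y1 = True; y8 = False; y13 = True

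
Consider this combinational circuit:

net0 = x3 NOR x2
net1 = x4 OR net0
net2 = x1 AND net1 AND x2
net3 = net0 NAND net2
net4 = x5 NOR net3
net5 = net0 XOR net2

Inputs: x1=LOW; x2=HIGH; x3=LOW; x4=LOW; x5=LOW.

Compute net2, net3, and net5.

net2 = LOW; net3 = HIGH; net5 = LOW

net0 = x3 NOR x2 = LOW NOR HIGH = LOW
net1 = x4 OR net0 = LOW OR LOW = LOW
net2 = x1 AND net1 AND x2 = LOW AND LOW AND HIGH = LOW
net3 = net0 NAND net2 = LOW NAND LOW = HIGH
net5 = net0 XOR net2 = LOW XOR LOW = LOW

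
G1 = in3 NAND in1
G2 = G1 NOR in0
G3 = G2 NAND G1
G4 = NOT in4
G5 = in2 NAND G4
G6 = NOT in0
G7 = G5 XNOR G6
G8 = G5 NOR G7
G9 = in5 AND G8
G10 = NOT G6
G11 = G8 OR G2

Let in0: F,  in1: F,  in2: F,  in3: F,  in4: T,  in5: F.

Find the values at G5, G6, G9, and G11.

G1 = in3 NAND in1 = F NAND F = T
G2 = G1 NOR in0 = T NOR F = F
G4 = NOT in4 = NOT T = F
G5 = in2 NAND G4 = F NAND F = T
G6 = NOT in0 = NOT F = T
G7 = G5 XNOR G6 = T XNOR T = T
G8 = G5 NOR G7 = T NOR T = F
G9 = in5 AND G8 = F AND F = F
G11 = G8 OR G2 = F OR F = F

G5 = T; G6 = T; G9 = F; G11 = F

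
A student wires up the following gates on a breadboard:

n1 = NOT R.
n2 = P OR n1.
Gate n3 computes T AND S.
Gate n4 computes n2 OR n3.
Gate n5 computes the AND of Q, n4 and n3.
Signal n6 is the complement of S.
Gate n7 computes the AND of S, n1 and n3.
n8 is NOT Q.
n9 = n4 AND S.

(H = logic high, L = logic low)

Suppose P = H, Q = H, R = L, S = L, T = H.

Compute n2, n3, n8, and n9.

n1 = NOT R = NOT L = H
n2 = P OR n1 = H OR H = H
n3 = T AND S = H AND L = L
n4 = n2 OR n3 = H OR L = H
n8 = NOT Q = NOT H = L
n9 = n4 AND S = H AND L = L

n2 = H, n3 = L, n8 = L, n9 = L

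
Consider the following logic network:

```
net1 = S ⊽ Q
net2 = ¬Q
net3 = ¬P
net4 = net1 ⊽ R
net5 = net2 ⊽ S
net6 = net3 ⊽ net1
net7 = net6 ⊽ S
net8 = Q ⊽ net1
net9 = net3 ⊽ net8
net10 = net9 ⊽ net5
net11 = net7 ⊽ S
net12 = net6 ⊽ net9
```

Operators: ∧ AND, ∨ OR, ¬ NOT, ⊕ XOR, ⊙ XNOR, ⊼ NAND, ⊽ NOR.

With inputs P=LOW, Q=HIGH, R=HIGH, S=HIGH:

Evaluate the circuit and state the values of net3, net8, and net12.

net3 = HIGH; net8 = LOW; net12 = HIGH

net1 = S NOR Q = HIGH NOR HIGH = LOW
net3 = NOT P = NOT LOW = HIGH
net6 = net3 NOR net1 = HIGH NOR LOW = LOW
net8 = Q NOR net1 = HIGH NOR LOW = LOW
net9 = net3 NOR net8 = HIGH NOR LOW = LOW
net12 = net6 NOR net9 = LOW NOR LOW = HIGH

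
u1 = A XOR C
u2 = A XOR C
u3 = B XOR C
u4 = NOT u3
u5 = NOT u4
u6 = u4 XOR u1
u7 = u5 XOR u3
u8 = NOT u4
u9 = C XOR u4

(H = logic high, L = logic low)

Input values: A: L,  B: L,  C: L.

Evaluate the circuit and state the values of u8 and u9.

u8 = L; u9 = H

u3 = B XOR C = L XOR L = L
u4 = NOT u3 = NOT L = H
u8 = NOT u4 = NOT H = L
u9 = C XOR u4 = L XOR H = H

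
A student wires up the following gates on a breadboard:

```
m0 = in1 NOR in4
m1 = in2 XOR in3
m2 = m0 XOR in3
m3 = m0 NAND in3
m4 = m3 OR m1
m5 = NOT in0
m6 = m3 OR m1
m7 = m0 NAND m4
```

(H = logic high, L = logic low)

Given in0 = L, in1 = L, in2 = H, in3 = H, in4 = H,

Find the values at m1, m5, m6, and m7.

m1 = L, m5 = H, m6 = H, m7 = H

m0 = in1 NOR in4 = L NOR H = L
m1 = in2 XOR in3 = H XOR H = L
m3 = m0 NAND in3 = L NAND H = H
m4 = m3 OR m1 = H OR L = H
m5 = NOT in0 = NOT L = H
m6 = m3 OR m1 = H OR L = H
m7 = m0 NAND m4 = L NAND H = H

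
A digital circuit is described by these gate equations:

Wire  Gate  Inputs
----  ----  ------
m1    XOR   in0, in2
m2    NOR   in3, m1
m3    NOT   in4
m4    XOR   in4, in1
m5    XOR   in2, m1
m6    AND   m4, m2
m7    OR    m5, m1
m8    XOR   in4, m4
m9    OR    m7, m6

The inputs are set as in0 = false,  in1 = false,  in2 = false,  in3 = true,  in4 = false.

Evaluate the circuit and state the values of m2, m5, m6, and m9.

m1 = in0 XOR in2 = false XOR false = false
m2 = in3 NOR m1 = true NOR false = false
m4 = in4 XOR in1 = false XOR false = false
m5 = in2 XOR m1 = false XOR false = false
m6 = m4 AND m2 = false AND false = false
m7 = m5 OR m1 = false OR false = false
m9 = m7 OR m6 = false OR false = false

m2 = false, m5 = false, m6 = false, m9 = false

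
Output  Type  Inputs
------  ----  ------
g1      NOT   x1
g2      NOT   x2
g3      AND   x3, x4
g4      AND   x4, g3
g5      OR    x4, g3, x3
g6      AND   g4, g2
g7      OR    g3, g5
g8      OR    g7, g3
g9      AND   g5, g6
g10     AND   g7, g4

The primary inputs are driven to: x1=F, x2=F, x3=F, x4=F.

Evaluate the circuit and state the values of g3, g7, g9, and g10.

g3 = F; g7 = F; g9 = F; g10 = F

g2 = NOT x2 = NOT F = T
g3 = x3 AND x4 = F AND F = F
g4 = x4 AND g3 = F AND F = F
g5 = x4 OR g3 OR x3 = F OR F OR F = F
g6 = g4 AND g2 = F AND T = F
g7 = g3 OR g5 = F OR F = F
g9 = g5 AND g6 = F AND F = F
g10 = g7 AND g4 = F AND F = F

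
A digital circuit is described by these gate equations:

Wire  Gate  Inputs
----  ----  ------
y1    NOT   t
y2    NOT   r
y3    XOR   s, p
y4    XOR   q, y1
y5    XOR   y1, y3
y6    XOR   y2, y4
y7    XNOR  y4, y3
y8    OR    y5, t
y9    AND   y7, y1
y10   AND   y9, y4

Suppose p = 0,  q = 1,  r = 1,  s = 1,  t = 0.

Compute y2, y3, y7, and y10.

y1 = NOT t = NOT 0 = 1
y2 = NOT r = NOT 1 = 0
y3 = s XOR p = 1 XOR 0 = 1
y4 = q XOR y1 = 1 XOR 1 = 0
y7 = y4 XNOR y3 = 0 XNOR 1 = 0
y9 = y7 AND y1 = 0 AND 1 = 0
y10 = y9 AND y4 = 0 AND 0 = 0

y2 = 0, y3 = 1, y7 = 0, y10 = 0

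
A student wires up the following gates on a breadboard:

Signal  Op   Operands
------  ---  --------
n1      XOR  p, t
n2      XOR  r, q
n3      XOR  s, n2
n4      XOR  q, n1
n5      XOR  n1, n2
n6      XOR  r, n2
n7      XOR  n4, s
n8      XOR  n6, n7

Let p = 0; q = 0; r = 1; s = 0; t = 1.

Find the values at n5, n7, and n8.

n5 = 0  n7 = 1  n8 = 1

n1 = p XOR t = 0 XOR 1 = 1
n2 = r XOR q = 1 XOR 0 = 1
n4 = q XOR n1 = 0 XOR 1 = 1
n5 = n1 XOR n2 = 1 XOR 1 = 0
n6 = r XOR n2 = 1 XOR 1 = 0
n7 = n4 XOR s = 1 XOR 0 = 1
n8 = n6 XOR n7 = 0 XOR 1 = 1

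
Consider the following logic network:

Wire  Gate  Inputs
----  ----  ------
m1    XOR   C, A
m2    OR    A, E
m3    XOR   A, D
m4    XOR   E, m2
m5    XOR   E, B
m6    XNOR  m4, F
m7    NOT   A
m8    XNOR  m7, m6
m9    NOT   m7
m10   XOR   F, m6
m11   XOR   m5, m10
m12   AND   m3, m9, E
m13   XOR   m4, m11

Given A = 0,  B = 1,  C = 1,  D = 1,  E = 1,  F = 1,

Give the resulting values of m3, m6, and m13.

m3 = 1  m6 = 0  m13 = 1

m2 = A OR E = 0 OR 1 = 1
m3 = A XOR D = 0 XOR 1 = 1
m4 = E XOR m2 = 1 XOR 1 = 0
m5 = E XOR B = 1 XOR 1 = 0
m6 = m4 XNOR F = 0 XNOR 1 = 0
m10 = F XOR m6 = 1 XOR 0 = 1
m11 = m5 XOR m10 = 0 XOR 1 = 1
m13 = m4 XOR m11 = 0 XOR 1 = 1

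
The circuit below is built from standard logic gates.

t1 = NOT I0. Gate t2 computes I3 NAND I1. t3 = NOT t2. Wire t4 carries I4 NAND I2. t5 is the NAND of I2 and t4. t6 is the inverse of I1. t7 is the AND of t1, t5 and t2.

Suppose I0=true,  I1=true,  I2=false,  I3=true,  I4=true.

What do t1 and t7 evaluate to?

t1 = false, t7 = false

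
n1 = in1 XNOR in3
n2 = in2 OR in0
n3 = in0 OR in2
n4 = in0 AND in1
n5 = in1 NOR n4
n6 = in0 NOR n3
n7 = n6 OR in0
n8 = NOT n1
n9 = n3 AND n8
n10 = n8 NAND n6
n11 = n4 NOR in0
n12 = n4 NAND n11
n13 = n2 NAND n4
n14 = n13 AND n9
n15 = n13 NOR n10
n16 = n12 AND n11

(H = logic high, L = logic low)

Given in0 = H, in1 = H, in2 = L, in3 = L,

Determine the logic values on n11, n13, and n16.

n11 = L; n13 = L; n16 = L

n2 = in2 OR in0 = L OR H = H
n4 = in0 AND in1 = H AND H = H
n11 = n4 NOR in0 = H NOR H = L
n12 = n4 NAND n11 = H NAND L = H
n13 = n2 NAND n4 = H NAND H = L
n16 = n12 AND n11 = H AND L = L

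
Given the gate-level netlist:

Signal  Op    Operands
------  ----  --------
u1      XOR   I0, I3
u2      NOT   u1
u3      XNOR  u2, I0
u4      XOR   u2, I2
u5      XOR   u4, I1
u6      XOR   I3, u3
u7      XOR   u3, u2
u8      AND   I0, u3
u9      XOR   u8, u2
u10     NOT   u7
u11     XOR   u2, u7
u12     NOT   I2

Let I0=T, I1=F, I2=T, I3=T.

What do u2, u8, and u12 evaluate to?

u2 = T; u8 = T; u12 = F

u1 = I0 XOR I3 = T XOR T = F
u2 = NOT u1 = NOT F = T
u3 = u2 XNOR I0 = T XNOR T = T
u8 = I0 AND u3 = T AND T = T
u12 = NOT I2 = NOT T = F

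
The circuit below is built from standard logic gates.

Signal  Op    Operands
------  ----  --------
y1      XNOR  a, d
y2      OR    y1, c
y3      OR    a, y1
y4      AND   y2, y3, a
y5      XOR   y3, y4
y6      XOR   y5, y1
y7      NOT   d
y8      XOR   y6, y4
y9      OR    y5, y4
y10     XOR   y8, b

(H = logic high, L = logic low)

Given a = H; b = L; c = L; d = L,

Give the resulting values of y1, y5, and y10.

y1 = L; y5 = H; y10 = H

y1 = a XNOR d = H XNOR L = L
y2 = y1 OR c = L OR L = L
y3 = a OR y1 = H OR L = H
y4 = y2 AND y3 AND a = L AND H AND H = L
y5 = y3 XOR y4 = H XOR L = H
y6 = y5 XOR y1 = H XOR L = H
y8 = y6 XOR y4 = H XOR L = H
y10 = y8 XOR b = H XOR L = H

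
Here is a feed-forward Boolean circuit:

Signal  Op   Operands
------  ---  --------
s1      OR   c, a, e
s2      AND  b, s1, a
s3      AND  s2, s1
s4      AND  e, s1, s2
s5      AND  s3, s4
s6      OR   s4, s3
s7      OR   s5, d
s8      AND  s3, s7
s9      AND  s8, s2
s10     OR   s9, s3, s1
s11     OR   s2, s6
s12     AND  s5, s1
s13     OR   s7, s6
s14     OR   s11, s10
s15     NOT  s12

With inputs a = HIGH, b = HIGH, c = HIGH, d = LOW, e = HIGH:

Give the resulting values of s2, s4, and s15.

s1 = c OR a OR e = HIGH OR HIGH OR HIGH = HIGH
s2 = b AND s1 AND a = HIGH AND HIGH AND HIGH = HIGH
s3 = s2 AND s1 = HIGH AND HIGH = HIGH
s4 = e AND s1 AND s2 = HIGH AND HIGH AND HIGH = HIGH
s5 = s3 AND s4 = HIGH AND HIGH = HIGH
s12 = s5 AND s1 = HIGH AND HIGH = HIGH
s15 = NOT s12 = NOT HIGH = LOW

s2 = HIGH; s4 = HIGH; s15 = LOW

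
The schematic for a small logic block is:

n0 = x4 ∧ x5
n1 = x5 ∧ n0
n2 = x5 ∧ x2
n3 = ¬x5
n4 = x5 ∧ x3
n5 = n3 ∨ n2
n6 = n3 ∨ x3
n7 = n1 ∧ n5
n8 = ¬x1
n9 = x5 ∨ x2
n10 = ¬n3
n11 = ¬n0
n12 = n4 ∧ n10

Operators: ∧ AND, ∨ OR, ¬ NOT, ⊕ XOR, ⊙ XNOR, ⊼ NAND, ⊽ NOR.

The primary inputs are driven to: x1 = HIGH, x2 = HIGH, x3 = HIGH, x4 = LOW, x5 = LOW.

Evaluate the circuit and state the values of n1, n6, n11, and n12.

n0 = x4 AND x5 = LOW AND LOW = LOW
n1 = x5 AND n0 = LOW AND LOW = LOW
n3 = NOT x5 = NOT LOW = HIGH
n4 = x5 AND x3 = LOW AND HIGH = LOW
n6 = n3 OR x3 = HIGH OR HIGH = HIGH
n10 = NOT n3 = NOT HIGH = LOW
n11 = NOT n0 = NOT LOW = HIGH
n12 = n4 AND n10 = LOW AND LOW = LOW

n1 = LOW, n6 = HIGH, n11 = HIGH, n12 = LOW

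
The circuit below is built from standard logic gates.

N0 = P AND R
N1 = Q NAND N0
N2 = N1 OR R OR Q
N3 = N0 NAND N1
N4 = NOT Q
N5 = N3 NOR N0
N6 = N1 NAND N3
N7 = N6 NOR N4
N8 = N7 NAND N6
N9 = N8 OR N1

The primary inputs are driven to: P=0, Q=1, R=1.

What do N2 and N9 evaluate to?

N2 = 1  N9 = 1

N0 = P AND R = 0 AND 1 = 0
N1 = Q NAND N0 = 1 NAND 0 = 1
N2 = N1 OR R OR Q = 1 OR 1 OR 1 = 1
N3 = N0 NAND N1 = 0 NAND 1 = 1
N4 = NOT Q = NOT 1 = 0
N6 = N1 NAND N3 = 1 NAND 1 = 0
N7 = N6 NOR N4 = 0 NOR 0 = 1
N8 = N7 NAND N6 = 1 NAND 0 = 1
N9 = N8 OR N1 = 1 OR 1 = 1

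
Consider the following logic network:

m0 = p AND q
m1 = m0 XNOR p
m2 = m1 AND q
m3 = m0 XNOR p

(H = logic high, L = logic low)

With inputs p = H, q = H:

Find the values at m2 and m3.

m2 = H  m3 = H

m0 = p AND q = H AND H = H
m1 = m0 XNOR p = H XNOR H = H
m2 = m1 AND q = H AND H = H
m3 = m0 XNOR p = H XNOR H = H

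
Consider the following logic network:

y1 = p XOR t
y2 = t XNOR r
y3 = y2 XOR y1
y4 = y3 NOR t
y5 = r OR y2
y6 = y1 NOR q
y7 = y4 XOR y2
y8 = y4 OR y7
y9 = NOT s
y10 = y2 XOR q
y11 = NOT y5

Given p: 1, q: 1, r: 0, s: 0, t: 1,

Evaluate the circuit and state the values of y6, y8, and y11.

y6 = 0  y8 = 0  y11 = 1

y1 = p XOR t = 1 XOR 1 = 0
y2 = t XNOR r = 1 XNOR 0 = 0
y3 = y2 XOR y1 = 0 XOR 0 = 0
y4 = y3 NOR t = 0 NOR 1 = 0
y5 = r OR y2 = 0 OR 0 = 0
y6 = y1 NOR q = 0 NOR 1 = 0
y7 = y4 XOR y2 = 0 XOR 0 = 0
y8 = y4 OR y7 = 0 OR 0 = 0
y11 = NOT y5 = NOT 0 = 1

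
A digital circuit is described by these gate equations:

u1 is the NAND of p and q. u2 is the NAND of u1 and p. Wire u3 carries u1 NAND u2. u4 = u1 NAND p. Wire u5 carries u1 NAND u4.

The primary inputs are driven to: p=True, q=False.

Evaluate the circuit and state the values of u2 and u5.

u1 = p NAND q = True NAND False = True
u2 = u1 NAND p = True NAND True = False
u4 = u1 NAND p = True NAND True = False
u5 = u1 NAND u4 = True NAND False = True

u2 = False, u5 = True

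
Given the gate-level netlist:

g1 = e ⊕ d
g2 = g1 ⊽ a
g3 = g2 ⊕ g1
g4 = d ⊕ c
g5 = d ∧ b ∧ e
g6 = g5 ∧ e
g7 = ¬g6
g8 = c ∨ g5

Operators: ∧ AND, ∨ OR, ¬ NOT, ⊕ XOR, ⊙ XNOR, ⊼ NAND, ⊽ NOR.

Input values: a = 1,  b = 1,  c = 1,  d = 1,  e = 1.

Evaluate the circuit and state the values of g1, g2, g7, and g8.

g1 = 0, g2 = 0, g7 = 0, g8 = 1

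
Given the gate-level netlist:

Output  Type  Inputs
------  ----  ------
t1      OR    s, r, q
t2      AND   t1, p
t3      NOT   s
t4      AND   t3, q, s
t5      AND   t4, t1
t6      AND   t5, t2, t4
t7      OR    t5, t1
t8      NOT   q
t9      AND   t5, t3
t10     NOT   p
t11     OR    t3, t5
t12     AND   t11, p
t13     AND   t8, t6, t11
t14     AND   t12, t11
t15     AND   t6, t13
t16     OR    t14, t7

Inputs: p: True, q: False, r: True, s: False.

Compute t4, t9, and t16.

t1 = s OR r OR q = False OR True OR False = True
t3 = NOT s = NOT False = True
t4 = t3 AND q AND s = True AND False AND False = False
t5 = t4 AND t1 = False AND True = False
t7 = t5 OR t1 = False OR True = True
t9 = t5 AND t3 = False AND True = False
t11 = t3 OR t5 = True OR False = True
t12 = t11 AND p = True AND True = True
t14 = t12 AND t11 = True AND True = True
t16 = t14 OR t7 = True OR True = True

t4 = False  t9 = False  t16 = True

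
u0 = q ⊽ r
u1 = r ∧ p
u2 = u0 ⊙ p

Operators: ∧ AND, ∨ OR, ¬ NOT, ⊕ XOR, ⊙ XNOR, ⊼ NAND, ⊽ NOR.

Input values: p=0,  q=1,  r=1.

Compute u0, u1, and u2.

u0 = q NOR r = 1 NOR 1 = 0
u1 = r AND p = 1 AND 0 = 0
u2 = u0 XNOR p = 0 XNOR 0 = 1

u0 = 0; u1 = 0; u2 = 1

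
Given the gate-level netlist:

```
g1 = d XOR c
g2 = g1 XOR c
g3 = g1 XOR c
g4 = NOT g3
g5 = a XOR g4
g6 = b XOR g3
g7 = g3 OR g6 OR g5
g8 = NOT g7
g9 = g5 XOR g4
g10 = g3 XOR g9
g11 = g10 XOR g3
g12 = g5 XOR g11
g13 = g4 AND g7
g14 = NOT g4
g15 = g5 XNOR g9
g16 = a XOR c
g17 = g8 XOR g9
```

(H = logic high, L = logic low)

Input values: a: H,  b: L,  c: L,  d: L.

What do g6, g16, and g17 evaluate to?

g6 = L  g16 = H  g17 = L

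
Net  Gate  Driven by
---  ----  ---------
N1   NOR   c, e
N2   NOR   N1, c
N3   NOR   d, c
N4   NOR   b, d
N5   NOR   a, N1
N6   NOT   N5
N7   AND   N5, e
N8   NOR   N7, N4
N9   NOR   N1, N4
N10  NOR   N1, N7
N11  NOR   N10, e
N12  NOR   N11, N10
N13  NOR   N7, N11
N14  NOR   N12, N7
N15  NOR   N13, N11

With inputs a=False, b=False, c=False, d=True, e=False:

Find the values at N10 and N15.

N1 = c NOR e = False NOR False = True
N5 = a NOR N1 = False NOR True = False
N7 = N5 AND e = False AND False = False
N10 = N1 NOR N7 = True NOR False = False
N11 = N10 NOR e = False NOR False = True
N13 = N7 NOR N11 = False NOR True = False
N15 = N13 NOR N11 = False NOR True = False

N10 = False, N15 = False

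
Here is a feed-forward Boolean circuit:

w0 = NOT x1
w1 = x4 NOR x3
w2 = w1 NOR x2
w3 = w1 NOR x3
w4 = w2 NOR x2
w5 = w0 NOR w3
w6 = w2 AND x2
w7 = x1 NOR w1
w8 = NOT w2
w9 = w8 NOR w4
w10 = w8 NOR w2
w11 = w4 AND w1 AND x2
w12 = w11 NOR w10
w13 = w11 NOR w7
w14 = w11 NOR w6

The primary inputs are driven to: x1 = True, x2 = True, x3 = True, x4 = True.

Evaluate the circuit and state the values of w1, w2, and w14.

w1 = False, w2 = False, w14 = True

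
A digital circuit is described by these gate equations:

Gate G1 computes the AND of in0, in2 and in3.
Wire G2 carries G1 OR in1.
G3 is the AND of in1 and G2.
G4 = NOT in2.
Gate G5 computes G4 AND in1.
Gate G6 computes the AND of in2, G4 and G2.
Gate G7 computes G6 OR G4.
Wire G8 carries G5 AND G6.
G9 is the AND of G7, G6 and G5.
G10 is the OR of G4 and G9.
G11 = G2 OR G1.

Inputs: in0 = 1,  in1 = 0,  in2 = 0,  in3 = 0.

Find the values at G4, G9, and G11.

G4 = 1, G9 = 0, G11 = 0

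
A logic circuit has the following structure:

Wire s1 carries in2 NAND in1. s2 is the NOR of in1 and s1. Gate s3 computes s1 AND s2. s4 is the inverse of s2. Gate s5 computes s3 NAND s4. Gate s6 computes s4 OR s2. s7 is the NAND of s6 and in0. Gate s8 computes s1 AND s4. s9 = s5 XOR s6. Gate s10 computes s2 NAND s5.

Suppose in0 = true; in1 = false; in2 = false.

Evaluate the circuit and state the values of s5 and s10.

s1 = in2 NAND in1 = false NAND false = true
s2 = in1 NOR s1 = false NOR true = false
s3 = s1 AND s2 = true AND false = false
s4 = NOT s2 = NOT false = true
s5 = s3 NAND s4 = false NAND true = true
s10 = s2 NAND s5 = false NAND true = true

s5 = true; s10 = true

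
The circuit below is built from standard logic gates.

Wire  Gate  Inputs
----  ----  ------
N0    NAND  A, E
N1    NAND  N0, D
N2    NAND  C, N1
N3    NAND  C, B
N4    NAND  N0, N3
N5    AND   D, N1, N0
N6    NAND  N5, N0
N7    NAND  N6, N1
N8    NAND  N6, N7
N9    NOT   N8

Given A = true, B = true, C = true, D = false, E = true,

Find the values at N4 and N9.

N0 = A NAND E = true NAND true = false
N1 = N0 NAND D = false NAND false = true
N3 = C NAND B = true NAND true = false
N4 = N0 NAND N3 = false NAND false = true
N5 = D AND N1 AND N0 = false AND true AND false = false
N6 = N5 NAND N0 = false NAND false = true
N7 = N6 NAND N1 = true NAND true = false
N8 = N6 NAND N7 = true NAND false = true
N9 = NOT N8 = NOT true = false

N4 = true, N9 = false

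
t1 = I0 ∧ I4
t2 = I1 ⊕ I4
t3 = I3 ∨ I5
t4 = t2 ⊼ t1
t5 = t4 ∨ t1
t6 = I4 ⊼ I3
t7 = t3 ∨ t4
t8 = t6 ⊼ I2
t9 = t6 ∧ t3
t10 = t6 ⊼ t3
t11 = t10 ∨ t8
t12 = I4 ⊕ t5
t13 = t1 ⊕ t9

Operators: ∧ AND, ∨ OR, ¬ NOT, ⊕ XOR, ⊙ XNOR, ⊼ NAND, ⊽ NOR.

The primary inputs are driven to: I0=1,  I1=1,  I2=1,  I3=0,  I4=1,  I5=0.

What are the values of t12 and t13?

t1 = I0 AND I4 = 1 AND 1 = 1
t2 = I1 XOR I4 = 1 XOR 1 = 0
t3 = I3 OR I5 = 0 OR 0 = 0
t4 = t2 NAND t1 = 0 NAND 1 = 1
t5 = t4 OR t1 = 1 OR 1 = 1
t6 = I4 NAND I3 = 1 NAND 0 = 1
t9 = t6 AND t3 = 1 AND 0 = 0
t12 = I4 XOR t5 = 1 XOR 1 = 0
t13 = t1 XOR t9 = 1 XOR 0 = 1

t12 = 0, t13 = 1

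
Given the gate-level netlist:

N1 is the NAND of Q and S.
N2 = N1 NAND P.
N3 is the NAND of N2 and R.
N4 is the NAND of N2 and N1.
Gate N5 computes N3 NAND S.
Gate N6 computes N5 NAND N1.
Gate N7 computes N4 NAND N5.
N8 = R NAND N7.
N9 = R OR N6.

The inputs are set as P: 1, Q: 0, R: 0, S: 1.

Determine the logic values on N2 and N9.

N1 = Q NAND S = 0 NAND 1 = 1
N2 = N1 NAND P = 1 NAND 1 = 0
N3 = N2 NAND R = 0 NAND 0 = 1
N5 = N3 NAND S = 1 NAND 1 = 0
N6 = N5 NAND N1 = 0 NAND 1 = 1
N9 = R OR N6 = 0 OR 1 = 1

N2 = 0, N9 = 1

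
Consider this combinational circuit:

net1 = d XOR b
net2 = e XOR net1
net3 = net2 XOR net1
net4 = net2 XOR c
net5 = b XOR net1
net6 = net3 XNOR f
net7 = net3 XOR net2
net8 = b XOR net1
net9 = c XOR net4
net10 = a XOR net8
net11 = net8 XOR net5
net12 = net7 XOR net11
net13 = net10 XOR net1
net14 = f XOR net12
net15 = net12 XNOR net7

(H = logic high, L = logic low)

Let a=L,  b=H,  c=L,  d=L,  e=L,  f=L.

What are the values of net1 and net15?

net1 = d XOR b = L XOR H = H
net2 = e XOR net1 = L XOR H = H
net3 = net2 XOR net1 = H XOR H = L
net5 = b XOR net1 = H XOR H = L
net7 = net3 XOR net2 = L XOR H = H
net8 = b XOR net1 = H XOR H = L
net11 = net8 XOR net5 = L XOR L = L
net12 = net7 XOR net11 = H XOR L = H
net15 = net12 XNOR net7 = H XNOR H = H

net1 = H, net15 = H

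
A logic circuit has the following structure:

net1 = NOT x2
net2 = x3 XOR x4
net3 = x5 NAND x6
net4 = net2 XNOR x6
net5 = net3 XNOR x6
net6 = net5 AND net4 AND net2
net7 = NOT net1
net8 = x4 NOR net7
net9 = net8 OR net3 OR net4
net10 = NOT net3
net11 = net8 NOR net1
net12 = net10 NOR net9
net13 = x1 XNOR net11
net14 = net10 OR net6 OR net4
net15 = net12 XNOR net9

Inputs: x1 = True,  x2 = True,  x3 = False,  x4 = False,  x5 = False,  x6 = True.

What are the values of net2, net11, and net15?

net1 = NOT x2 = NOT True = False
net2 = x3 XOR x4 = False XOR False = False
net3 = x5 NAND x6 = False NAND True = True
net4 = net2 XNOR x6 = False XNOR True = False
net7 = NOT net1 = NOT False = True
net8 = x4 NOR net7 = False NOR True = False
net9 = net8 OR net3 OR net4 = False OR True OR False = True
net10 = NOT net3 = NOT True = False
net11 = net8 NOR net1 = False NOR False = True
net12 = net10 NOR net9 = False NOR True = False
net15 = net12 XNOR net9 = False XNOR True = False

net2 = False  net11 = True  net15 = False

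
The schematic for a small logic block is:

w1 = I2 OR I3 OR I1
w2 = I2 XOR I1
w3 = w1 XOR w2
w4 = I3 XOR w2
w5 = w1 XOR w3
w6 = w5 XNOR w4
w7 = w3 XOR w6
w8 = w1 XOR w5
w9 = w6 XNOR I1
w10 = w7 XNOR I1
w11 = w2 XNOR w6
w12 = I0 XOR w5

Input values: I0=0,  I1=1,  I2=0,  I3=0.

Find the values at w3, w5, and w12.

w1 = I2 OR I3 OR I1 = 0 OR 0 OR 1 = 1
w2 = I2 XOR I1 = 0 XOR 1 = 1
w3 = w1 XOR w2 = 1 XOR 1 = 0
w5 = w1 XOR w3 = 1 XOR 0 = 1
w12 = I0 XOR w5 = 0 XOR 1 = 1

w3 = 0, w5 = 1, w12 = 1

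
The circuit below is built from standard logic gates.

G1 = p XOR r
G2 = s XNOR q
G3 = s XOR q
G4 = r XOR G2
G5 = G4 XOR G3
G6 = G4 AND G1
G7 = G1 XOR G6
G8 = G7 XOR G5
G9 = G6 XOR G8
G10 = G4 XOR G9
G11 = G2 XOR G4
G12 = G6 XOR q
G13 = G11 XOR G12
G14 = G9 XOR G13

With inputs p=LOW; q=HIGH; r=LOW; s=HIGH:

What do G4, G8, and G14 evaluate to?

G1 = p XOR r = LOW XOR LOW = LOW
G2 = s XNOR q = HIGH XNOR HIGH = HIGH
G3 = s XOR q = HIGH XOR HIGH = LOW
G4 = r XOR G2 = LOW XOR HIGH = HIGH
G5 = G4 XOR G3 = HIGH XOR LOW = HIGH
G6 = G4 AND G1 = HIGH AND LOW = LOW
G7 = G1 XOR G6 = LOW XOR LOW = LOW
G8 = G7 XOR G5 = LOW XOR HIGH = HIGH
G9 = G6 XOR G8 = LOW XOR HIGH = HIGH
G11 = G2 XOR G4 = HIGH XOR HIGH = LOW
G12 = G6 XOR q = LOW XOR HIGH = HIGH
G13 = G11 XOR G12 = LOW XOR HIGH = HIGH
G14 = G9 XOR G13 = HIGH XOR HIGH = LOW

G4 = HIGH  G8 = HIGH  G14 = LOW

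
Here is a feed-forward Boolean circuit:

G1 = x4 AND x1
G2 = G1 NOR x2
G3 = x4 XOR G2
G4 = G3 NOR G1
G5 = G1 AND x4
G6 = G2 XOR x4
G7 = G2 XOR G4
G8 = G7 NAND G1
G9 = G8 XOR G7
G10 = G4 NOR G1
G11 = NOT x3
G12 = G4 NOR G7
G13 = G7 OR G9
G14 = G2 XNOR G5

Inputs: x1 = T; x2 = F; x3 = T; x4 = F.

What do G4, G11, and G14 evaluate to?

G4 = F, G11 = F, G14 = F

G1 = x4 AND x1 = F AND T = F
G2 = G1 NOR x2 = F NOR F = T
G3 = x4 XOR G2 = F XOR T = T
G4 = G3 NOR G1 = T NOR F = F
G5 = G1 AND x4 = F AND F = F
G11 = NOT x3 = NOT T = F
G14 = G2 XNOR G5 = T XNOR F = F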